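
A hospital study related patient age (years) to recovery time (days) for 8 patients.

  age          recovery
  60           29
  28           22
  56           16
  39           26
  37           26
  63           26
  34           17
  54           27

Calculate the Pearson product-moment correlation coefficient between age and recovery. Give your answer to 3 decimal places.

0.305

n = 8, Σx = 371, Σy = 189, Σx² = 18451, Σy² = 4627, Σxy = 8902
nΣxy − ΣxΣy = 71216 − 70119 = 1097
nΣx² − (Σx)² = 147608 − 137641 = 9967; nΣy² − (Σy)² = 37016 − 35721 = 1295
r = 1097 / √(9967 × 1295) = 1097 / 3592.6682 ≈ 0.305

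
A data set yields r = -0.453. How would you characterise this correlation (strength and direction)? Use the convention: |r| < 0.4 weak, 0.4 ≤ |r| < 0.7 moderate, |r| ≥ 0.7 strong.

r = -0.453 < 0 so the relationship is negative.
|r| = 0.453, which falls in the moderate range.

moderate negative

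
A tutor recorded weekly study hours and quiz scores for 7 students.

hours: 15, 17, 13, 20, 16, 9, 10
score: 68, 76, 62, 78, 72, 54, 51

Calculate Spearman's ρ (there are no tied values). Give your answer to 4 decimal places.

0.9643

Rank hours: 4, 6, 3, 7, 5, 1, 2
Rank score: 4, 6, 3, 7, 5, 2, 1
d = rank(hours) − rank(score): 0, 0, 0, 0, 0, -1, 1; Σd² = 2
ρ = 1 − 6Σd² / [n(n²−1)] = 1 − 6×2 / (7×48) = 1 − 12/336 ≈ 0.9643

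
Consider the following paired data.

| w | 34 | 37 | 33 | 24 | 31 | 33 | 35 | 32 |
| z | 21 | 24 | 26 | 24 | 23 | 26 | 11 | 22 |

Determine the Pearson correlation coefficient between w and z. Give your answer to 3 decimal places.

n = 8, Σw = 259, Σz = 177, Σw² = 8489, Σz² = 4079, Σwz = 5696
nΣwz − ΣwΣz = 45568 − 45843 = -275
nΣw² − (Σw)² = 67912 − 67081 = 831; nΣz² − (Σz)² = 32632 − 31329 = 1303
r = -275 / √(831 × 1303) = -275 / 1040.5734 ≈ -0.264

-0.264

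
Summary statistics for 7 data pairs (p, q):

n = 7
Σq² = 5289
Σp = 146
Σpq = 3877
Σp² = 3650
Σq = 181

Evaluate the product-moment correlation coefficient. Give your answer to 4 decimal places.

r = (nΣpq − ΣpΣq) / √[(nΣp² − (Σp)²)(nΣq² − (Σq)²)]
Numerator: 7×3877 − 146×181 = 713
Denominator: √[(25550 − 21316)(37023 − 32761)] = √[4234 × 4262] = 4247.9769
r = 713 / 4247.9769 ≈ 0.1678

0.1678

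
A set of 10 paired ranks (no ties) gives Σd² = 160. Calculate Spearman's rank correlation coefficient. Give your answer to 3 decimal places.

ρ = 1 − 6Σd² / [n(n²−1)] = 1 − 6×160 / (10×99)
  = 1 − 960/990 = 1 − 0.9697 ≈ 0.030

0.030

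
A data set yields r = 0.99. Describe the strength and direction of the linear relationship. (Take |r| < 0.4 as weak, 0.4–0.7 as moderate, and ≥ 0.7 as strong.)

strong positive

r = 0.99 > 0 so the relationship is positive.
|r| = 0.99, which falls in the strong range.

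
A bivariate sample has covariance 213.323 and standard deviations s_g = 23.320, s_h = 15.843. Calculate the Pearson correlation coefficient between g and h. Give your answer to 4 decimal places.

0.5774

r = Cov(g,h) / (s_g · s_h) = 213.323 / (23.320 × 15.843)
  = 213.323 / 369.4588 ≈ 0.5774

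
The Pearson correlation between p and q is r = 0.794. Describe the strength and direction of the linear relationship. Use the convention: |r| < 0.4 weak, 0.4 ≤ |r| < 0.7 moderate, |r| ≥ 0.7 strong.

r = 0.794 > 0 so the relationship is positive.
|r| = 0.794, which falls in the strong range.

strong positive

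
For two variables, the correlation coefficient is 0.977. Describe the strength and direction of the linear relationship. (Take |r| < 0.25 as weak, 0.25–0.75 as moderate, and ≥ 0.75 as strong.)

r = 0.977 > 0 so the relationship is positive.
|r| = 0.977, which falls in the strong range.

strong positive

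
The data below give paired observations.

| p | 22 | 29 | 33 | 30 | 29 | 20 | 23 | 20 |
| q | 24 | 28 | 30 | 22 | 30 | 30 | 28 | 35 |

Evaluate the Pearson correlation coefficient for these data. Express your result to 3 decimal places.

n = 8, Σp = 206, Σq = 227, Σp² = 5484, Σq² = 6553, Σpq = 5804
nΣpq − ΣpΣq = 46432 − 46762 = -330
nΣp² − (Σp)² = 43872 − 42436 = 1436; nΣq² − (Σq)² = 52424 − 51529 = 895
r = -330 / √(1436 × 895) = -330 / 1133.6754 ≈ -0.291

-0.291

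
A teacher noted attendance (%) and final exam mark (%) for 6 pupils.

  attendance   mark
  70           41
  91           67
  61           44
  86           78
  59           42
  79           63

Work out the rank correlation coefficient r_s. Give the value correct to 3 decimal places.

Rank attendance: 3, 6, 2, 5, 1, 4
Rank mark: 1, 5, 3, 6, 2, 4
d = rank(attendance) − rank(mark): 2, 1, -1, -1, -1, 0; Σd² = 8
ρ = 1 − 6Σd² / [n(n²−1)] = 1 − 6×8 / (6×35) = 1 − 48/210 ≈ 0.771

0.771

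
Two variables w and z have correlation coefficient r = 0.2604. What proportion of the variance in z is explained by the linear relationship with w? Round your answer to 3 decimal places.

r² = (0.2604)² = 0.068

0.068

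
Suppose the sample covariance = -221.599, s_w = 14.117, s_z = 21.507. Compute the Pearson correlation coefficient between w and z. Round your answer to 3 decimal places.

-0.730

r = Cov(w,z) / (s_w · s_z) = -221.599 / (14.117 × 21.507)
  = -221.599 / 303.6143 ≈ -0.730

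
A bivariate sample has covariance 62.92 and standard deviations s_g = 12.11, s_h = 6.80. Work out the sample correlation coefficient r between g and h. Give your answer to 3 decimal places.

r = Cov(g,h) / (s_g · s_h) = 62.92 / (12.11 × 6.80)
  = 62.92 / 82.3480 ≈ 0.764

0.764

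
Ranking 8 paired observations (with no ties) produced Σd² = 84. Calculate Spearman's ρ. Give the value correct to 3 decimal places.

0.000

ρ = 1 − 6Σd² / [n(n²−1)] = 1 − 6×84 / (8×63)
  = 1 − 504/504 = 1 − 1.0000 ≈ 0.000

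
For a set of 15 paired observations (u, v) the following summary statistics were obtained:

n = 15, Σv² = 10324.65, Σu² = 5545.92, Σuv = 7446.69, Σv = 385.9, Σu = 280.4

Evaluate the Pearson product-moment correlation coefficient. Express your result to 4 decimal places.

r = (nΣuv − ΣuΣv) / √[(nΣu² − (Σu)²)(nΣv² − (Σv)²)]
Numerator: 15×7446.69 − 280.4×385.9 = 3493.99
Denominator: √[(83188.8 − 78624.16)(154869.75 − 148918.81)] = √[4564.64 × 5950.94] = 5211.8997
r = 3493.99 / 5211.8997 ≈ 0.6704

0.6704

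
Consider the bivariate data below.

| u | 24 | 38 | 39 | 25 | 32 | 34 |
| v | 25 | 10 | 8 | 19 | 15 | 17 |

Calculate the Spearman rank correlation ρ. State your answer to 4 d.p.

Rank u: 1, 5, 6, 2, 3, 4
Rank v: 6, 2, 1, 5, 3, 4
d = rank(u) − rank(v): -5, 3, 5, -3, 0, 0; Σd² = 68
ρ = 1 − 6Σd² / [n(n²−1)] = 1 − 6×68 / (6×35) = 1 − 408/210 ≈ -0.9429

-0.9429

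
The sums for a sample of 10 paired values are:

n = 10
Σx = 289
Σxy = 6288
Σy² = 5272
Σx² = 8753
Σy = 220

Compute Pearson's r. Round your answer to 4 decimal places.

r = (nΣxy − ΣxΣy) / √[(nΣx² − (Σx)²)(nΣy² − (Σy)²)]
Numerator: 10×6288 − 289×220 = -700
Denominator: √[(87530 − 83521)(52720 − 48400)] = √[4009 × 4320] = 4161.5958
r = -700 / 4161.5958 ≈ -0.1682

-0.1682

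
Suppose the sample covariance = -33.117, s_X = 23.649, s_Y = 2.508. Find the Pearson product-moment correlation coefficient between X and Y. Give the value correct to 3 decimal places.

r = Cov(X,Y) / (s_X · s_Y) = -33.117 / (23.649 × 2.508)
  = -33.117 / 59.3117 ≈ -0.558

-0.558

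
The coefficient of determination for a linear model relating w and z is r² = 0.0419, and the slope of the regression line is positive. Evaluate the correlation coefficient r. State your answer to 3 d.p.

0.205

|r| = √0.0419 = 0.205
The association is positive, so r = 0.205.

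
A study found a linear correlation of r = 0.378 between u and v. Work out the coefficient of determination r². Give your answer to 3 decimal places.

r² = (0.378)² = 0.143

0.143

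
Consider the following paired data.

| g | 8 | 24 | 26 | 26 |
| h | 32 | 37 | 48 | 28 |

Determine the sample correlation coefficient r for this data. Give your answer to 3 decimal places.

n = 4, Σg = 84, Σh = 145, Σg² = 1992, Σh² = 5481, Σgh = 3120
nΣgh − ΣgΣh = 12480 − 12180 = 300
nΣg² − (Σg)² = 7968 − 7056 = 912; nΣh² − (Σh)² = 21924 − 21025 = 899
r = 300 / √(912 × 899) = 300 / 905.4767 ≈ 0.331

0.331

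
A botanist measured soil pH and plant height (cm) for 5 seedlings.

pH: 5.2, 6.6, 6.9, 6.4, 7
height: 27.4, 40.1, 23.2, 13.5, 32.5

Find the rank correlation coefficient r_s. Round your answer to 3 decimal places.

Rank pH: 1, 3, 4, 2, 5
Rank height: 3, 5, 2, 1, 4
d = rank(pH) − rank(height): -2, -2, 2, 1, 1; Σd² = 14
ρ = 1 − 6Σd² / [n(n²−1)] = 1 − 6×14 / (5×24) = 1 − 84/120 ≈ 0.300

0.300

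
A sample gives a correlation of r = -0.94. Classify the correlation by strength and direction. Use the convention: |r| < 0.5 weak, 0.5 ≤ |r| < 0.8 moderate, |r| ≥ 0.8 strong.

r = -0.94 < 0 so the relationship is negative.
|r| = 0.94, which falls in the strong range.

strong negative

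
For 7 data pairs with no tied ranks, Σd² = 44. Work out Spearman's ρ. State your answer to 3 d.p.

0.214

ρ = 1 − 6Σd² / [n(n²−1)] = 1 − 6×44 / (7×48)
  = 1 − 264/336 = 1 − 0.7857 ≈ 0.214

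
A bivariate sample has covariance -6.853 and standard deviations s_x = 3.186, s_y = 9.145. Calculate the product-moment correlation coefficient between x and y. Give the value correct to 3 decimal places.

r = Cov(x,y) / (s_x · s_y) = -6.853 / (3.186 × 9.145)
  = -6.853 / 29.1360 ≈ -0.235

-0.235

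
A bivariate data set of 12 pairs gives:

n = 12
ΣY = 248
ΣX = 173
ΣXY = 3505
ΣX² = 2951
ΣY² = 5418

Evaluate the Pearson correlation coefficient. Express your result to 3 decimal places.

r = (nΣXY − ΣXΣY) / √[(nΣX² − (ΣX)²)(nΣY² − (ΣY)²)]
Numerator: 12×3505 − 173×248 = -844
Denominator: √[(35412 − 29929)(65016 − 61504)] = √[5483 × 3512] = 4388.1996
r = -844 / 4388.1996 ≈ -0.192

-0.192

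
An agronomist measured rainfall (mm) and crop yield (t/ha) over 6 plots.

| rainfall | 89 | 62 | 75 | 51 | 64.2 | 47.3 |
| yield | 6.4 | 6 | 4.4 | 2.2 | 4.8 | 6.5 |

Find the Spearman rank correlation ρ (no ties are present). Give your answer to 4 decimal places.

-0.0857

Rank rainfall: 6, 3, 5, 2, 4, 1
Rank yield: 5, 4, 2, 1, 3, 6
d = rank(rainfall) − rank(yield): 1, -1, 3, 1, 1, -5; Σd² = 38
ρ = 1 − 6Σd² / [n(n²−1)] = 1 − 6×38 / (6×35) = 1 − 228/210 ≈ -0.0857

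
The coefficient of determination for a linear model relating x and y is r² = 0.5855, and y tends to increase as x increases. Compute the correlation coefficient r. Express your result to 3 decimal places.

|r| = √0.5855 = 0.765
The association is positive, so r = 0.765.

0.765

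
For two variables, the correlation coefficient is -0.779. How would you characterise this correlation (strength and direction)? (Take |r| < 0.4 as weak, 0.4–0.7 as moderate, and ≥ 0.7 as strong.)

strong negative

r = -0.779 < 0 so the relationship is negative.
|r| = 0.779, which falls in the strong range.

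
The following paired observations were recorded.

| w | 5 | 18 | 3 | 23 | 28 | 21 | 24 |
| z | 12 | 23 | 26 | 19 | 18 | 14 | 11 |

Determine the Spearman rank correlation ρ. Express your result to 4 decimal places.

-0.4286

Rank w: 2, 3, 1, 5, 7, 4, 6
Rank z: 2, 6, 7, 5, 4, 3, 1
d = rank(w) − rank(z): 0, -3, -6, 0, 3, 1, 5; Σd² = 80
ρ = 1 − 6Σd² / [n(n²−1)] = 1 − 6×80 / (7×48) = 1 − 480/336 ≈ -0.4286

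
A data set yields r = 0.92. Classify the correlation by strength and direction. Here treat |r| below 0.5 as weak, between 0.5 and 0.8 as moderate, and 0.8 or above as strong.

r = 0.92 > 0 so the relationship is positive.
|r| = 0.92, which falls in the strong range.

strong positive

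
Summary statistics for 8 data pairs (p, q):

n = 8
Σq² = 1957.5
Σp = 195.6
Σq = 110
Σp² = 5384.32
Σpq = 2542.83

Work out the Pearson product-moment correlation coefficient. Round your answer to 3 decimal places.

r = (nΣpq − ΣpΣq) / √[(nΣp² − (Σp)²)(nΣq² − (Σq)²)]
Numerator: 8×2542.83 − 195.6×110 = -1173.36
Denominator: √[(43074.56 − 38259.36)(15660 − 12100)] = √[4815.2 × 3560] = 4140.3034
r = -1173.36 / 4140.3034 ≈ -0.283

-0.283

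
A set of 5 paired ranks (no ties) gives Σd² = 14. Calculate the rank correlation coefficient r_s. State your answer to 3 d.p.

ρ = 1 − 6Σd² / [n(n²−1)] = 1 − 6×14 / (5×24)
  = 1 − 84/120 = 1 − 0.7000 ≈ 0.300

0.300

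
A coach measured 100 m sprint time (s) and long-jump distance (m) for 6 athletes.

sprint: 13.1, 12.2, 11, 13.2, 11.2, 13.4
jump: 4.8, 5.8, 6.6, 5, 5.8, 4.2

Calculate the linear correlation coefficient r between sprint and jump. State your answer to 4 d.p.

-0.9226

n = 6, Σx = 74.1, Σy = 32.2, Σx² = 920.69, Σy² = 176.52, Σxy = 393.48
nΣxy − ΣxΣy = 2360.88 − 2386.02 = -25.14
nΣx² − (Σx)² = 5524.14 − 5490.81 = 33.33; nΣy² − (Σy)² = 1059.12 − 1036.84 = 22.28
r = -25.14 / √(33.33 × 22.28) = -25.14 / 27.2505 ≈ -0.9226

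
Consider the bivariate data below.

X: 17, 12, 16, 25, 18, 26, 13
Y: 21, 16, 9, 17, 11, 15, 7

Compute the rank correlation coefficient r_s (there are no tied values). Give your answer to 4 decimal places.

Rank X: 4, 1, 3, 6, 5, 7, 2
Rank Y: 7, 5, 2, 6, 3, 4, 1
d = rank(X) − rank(Y): -3, -4, 1, 0, 2, 3, 1; Σd² = 40
ρ = 1 − 6Σd² / [n(n²−1)] = 1 − 6×40 / (7×48) = 1 − 240/336 ≈ 0.2857

0.2857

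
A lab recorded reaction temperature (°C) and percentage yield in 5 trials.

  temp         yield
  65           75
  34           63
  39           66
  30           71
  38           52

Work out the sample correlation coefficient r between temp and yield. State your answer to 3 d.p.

0.464

n = 5, Σx = 206, Σy = 327, Σx² = 9246, Σy² = 21695, Σxy = 13697
nΣxy − ΣxΣy = 68485 − 67362 = 1123
nΣx² − (Σx)² = 46230 − 42436 = 3794; nΣy² − (Σy)² = 108475 − 106929 = 1546
r = 1123 / √(3794 × 1546) = 1123 / 2421.8844 ≈ 0.464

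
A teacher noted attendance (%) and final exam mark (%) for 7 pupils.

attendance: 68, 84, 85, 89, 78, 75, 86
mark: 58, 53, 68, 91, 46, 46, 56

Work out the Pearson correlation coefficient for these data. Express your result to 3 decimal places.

0.560

n = 7, Σx = 565, Σy = 418, Σx² = 45931, Σy² = 26446, Σxy = 34129
nΣxy − ΣxΣy = 238903 − 236170 = 2733
nΣx² − (Σx)² = 321517 − 319225 = 2292; nΣy² − (Σy)² = 185122 − 174724 = 10398
r = 2733 / √(2292 × 10398) = 2733 / 4881.8251 ≈ 0.560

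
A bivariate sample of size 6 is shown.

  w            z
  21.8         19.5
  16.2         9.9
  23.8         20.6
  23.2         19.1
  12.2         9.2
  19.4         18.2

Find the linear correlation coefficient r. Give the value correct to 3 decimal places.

n = 6, Σw = 116.6, Σz = 96.5, Σw² = 2367.56, Σz² = 1683.31, Σwz = 1984.2
nΣwz − ΣwΣz = 11905.2 − 11251.9 = 653.3
nΣw² − (Σw)² = 14205.36 − 13595.56 = 609.8; nΣz² − (Σz)² = 10099.86 − 9312.25 = 787.61
r = 653.3 / √(609.8 × 787.61) = 653.3 / 693.0257 ≈ 0.943

0.943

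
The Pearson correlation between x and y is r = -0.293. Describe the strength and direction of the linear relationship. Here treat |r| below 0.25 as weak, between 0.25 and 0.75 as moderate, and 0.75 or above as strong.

moderate negative

r = -0.293 < 0 so the relationship is negative.
|r| = 0.293, which falls in the moderate range.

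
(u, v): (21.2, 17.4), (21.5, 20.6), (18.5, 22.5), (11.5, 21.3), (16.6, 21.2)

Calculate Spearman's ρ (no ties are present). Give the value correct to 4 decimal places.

-0.6000

Rank u: 4, 5, 3, 1, 2
Rank v: 1, 2, 5, 4, 3
d = rank(u) − rank(v): 3, 3, -2, -3, -1; Σd² = 32
ρ = 1 − 6Σd² / [n(n²−1)] = 1 − 6×32 / (5×24) = 1 − 192/120 ≈ -0.6000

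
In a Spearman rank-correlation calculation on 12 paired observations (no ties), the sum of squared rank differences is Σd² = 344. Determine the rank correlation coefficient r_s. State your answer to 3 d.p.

ρ = 1 − 6Σd² / [n(n²−1)] = 1 − 6×344 / (12×143)
  = 1 − 2064/1716 = 1 − 1.2028 ≈ -0.203

-0.203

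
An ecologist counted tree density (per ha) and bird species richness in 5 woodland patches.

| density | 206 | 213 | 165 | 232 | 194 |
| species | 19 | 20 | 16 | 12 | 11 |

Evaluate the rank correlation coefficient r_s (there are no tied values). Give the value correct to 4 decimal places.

Rank density: 3, 4, 1, 5, 2
Rank species: 4, 5, 3, 2, 1
d = rank(density) − rank(species): -1, -1, -2, 3, 1; Σd² = 16
ρ = 1 − 6Σd² / [n(n²−1)] = 1 − 6×16 / (5×24) = 1 − 96/120 ≈ 0.2000

0.2000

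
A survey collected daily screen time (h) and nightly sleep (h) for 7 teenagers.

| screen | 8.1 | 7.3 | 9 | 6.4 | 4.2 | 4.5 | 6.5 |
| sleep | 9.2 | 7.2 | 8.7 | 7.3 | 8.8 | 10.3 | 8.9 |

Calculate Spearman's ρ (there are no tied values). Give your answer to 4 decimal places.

Rank screen: 6, 5, 7, 3, 1, 2, 4
Rank sleep: 6, 1, 3, 2, 4, 7, 5
d = rank(screen) − rank(sleep): 0, 4, 4, 1, -3, -5, -1; Σd² = 68
ρ = 1 − 6Σd² / [n(n²−1)] = 1 − 6×68 / (7×48) = 1 − 408/336 ≈ -0.2143

-0.2143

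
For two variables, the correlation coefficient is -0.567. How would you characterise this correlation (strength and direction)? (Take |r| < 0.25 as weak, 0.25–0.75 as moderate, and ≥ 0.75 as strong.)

moderate negative

r = -0.567 < 0 so the relationship is negative.
|r| = 0.567, which falls in the moderate range.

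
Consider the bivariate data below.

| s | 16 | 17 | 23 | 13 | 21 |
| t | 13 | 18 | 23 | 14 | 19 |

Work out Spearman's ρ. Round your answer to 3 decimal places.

Rank s: 2, 3, 5, 1, 4
Rank t: 1, 3, 5, 2, 4
d = rank(s) − rank(t): 1, 0, 0, -1, 0; Σd² = 2
ρ = 1 − 6Σd² / [n(n²−1)] = 1 − 6×2 / (5×24) = 1 − 12/120 ≈ 0.900

0.900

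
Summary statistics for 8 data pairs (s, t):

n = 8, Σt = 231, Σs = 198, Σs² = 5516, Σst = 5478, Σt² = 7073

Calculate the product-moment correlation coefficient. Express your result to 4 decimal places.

r = (nΣst − ΣsΣt) / √[(nΣs² − (Σs)²)(nΣt² − (Σt)²)]
Numerator: 8×5478 − 198×231 = -1914
Denominator: √[(44128 − 39204)(56584 − 53361)] = √[4924 × 3223] = 3983.7234
r = -1914 / 3983.7234 ≈ -0.4805

-0.4805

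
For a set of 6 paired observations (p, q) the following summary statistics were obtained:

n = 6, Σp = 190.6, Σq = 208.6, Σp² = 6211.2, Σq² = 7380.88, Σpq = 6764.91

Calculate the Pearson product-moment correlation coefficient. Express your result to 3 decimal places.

r = (nΣpq − ΣpΣq) / √[(nΣp² − (Σp)²)(nΣq² − (Σq)²)]
Numerator: 6×6764.91 − 190.6×208.6 = 830.3
Denominator: √[(37267.2 − 36328.36)(44285.28 − 43513.96)] = √[938.84 × 771.32] = 850.9677
r = 830.3 / 850.9677 ≈ 0.976

0.976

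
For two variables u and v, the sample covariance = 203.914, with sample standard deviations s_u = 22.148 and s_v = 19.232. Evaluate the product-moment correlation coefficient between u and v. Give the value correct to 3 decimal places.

0.479

r = Cov(u,v) / (s_u · s_v) = 203.914 / (22.148 × 19.232)
  = 203.914 / 425.9503 ≈ 0.479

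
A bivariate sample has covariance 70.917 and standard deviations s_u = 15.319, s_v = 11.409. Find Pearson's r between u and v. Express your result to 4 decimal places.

r = Cov(u,v) / (s_u · s_v) = 70.917 / (15.319 × 11.409)
  = 70.917 / 174.7745 ≈ 0.4058

0.4058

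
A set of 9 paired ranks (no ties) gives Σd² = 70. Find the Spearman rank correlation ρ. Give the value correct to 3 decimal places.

0.417

ρ = 1 − 6Σd² / [n(n²−1)] = 1 − 6×70 / (9×80)
  = 1 − 420/720 = 1 − 0.5833 ≈ 0.417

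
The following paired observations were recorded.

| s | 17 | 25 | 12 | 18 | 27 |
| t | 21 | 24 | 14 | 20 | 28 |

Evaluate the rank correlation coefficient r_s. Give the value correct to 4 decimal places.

0.9000

Rank s: 2, 4, 1, 3, 5
Rank t: 3, 4, 1, 2, 5
d = rank(s) − rank(t): -1, 0, 0, 1, 0; Σd² = 2
ρ = 1 − 6Σd² / [n(n²−1)] = 1 − 6×2 / (5×24) = 1 − 12/120 ≈ 0.9000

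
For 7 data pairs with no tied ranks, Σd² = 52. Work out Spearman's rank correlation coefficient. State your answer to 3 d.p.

ρ = 1 − 6Σd² / [n(n²−1)] = 1 − 6×52 / (7×48)
  = 1 − 312/336 = 1 − 0.9286 ≈ 0.071

0.071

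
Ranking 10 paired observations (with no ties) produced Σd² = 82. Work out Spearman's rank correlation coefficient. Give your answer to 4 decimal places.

ρ = 1 − 6Σd² / [n(n²−1)] = 1 − 6×82 / (10×99)
  = 1 − 492/990 = 1 − 0.49697 ≈ 0.5030

0.5030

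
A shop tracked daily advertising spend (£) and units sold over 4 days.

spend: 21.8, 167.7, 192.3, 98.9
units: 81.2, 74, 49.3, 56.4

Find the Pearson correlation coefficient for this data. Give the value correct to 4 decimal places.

-0.6191

n = 4, Σx = 480.7, Σy = 260.9, Σx² = 75359.03, Σy² = 17680.89, Σxy = 29238.31
nΣxy − ΣxΣy = 116953.24 − 125414.63 = -8461.39
nΣx² − (Σx)² = 301436.12 − 231072.49 = 70363.63; nΣy² − (Σy)² = 70723.56 − 68068.81 = 2654.75
r = -8461.39 / √(70363.63 × 2654.75) = -8461.39 / 13667.4009 ≈ -0.6191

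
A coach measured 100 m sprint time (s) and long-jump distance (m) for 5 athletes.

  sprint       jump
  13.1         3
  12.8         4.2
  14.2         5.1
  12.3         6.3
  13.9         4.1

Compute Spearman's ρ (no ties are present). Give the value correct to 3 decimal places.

Rank sprint: 3, 2, 5, 1, 4
Rank jump: 1, 3, 4, 5, 2
d = rank(sprint) − rank(jump): 2, -1, 1, -4, 2; Σd² = 26
ρ = 1 − 6Σd² / [n(n²−1)] = 1 − 6×26 / (5×24) = 1 − 156/120 ≈ -0.300

-0.300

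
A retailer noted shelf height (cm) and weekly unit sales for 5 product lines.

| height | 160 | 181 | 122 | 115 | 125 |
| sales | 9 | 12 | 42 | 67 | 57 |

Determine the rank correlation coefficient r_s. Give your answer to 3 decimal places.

Rank height: 4, 5, 2, 1, 3
Rank sales: 1, 2, 3, 5, 4
d = rank(height) − rank(sales): 3, 3, -1, -4, -1; Σd² = 36
ρ = 1 − 6Σd² / [n(n²−1)] = 1 − 6×36 / (5×24) = 1 − 216/120 ≈ -0.800

-0.800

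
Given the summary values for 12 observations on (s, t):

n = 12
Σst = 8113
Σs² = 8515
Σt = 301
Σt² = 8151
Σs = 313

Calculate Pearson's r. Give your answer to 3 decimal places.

r = (nΣst − ΣsΣt) / √[(nΣs² − (Σs)²)(nΣt² − (Σt)²)]
Numerator: 12×8113 − 313×301 = 3143
Denominator: √[(102180 − 97969)(97812 − 90601)] = √[4211 × 7211] = 5510.4919
r = 3143 / 5510.4919 ≈ 0.570

0.570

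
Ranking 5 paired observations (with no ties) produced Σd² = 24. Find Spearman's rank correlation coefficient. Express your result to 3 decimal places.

ρ = 1 − 6Σd² / [n(n²−1)] = 1 − 6×24 / (5×24)
  = 1 − 144/120 = 1 − 1.2000 ≈ -0.200

-0.200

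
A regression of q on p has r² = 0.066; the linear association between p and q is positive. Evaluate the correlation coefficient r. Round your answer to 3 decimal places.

|r| = √0.066 = 0.257
The association is positive, so r = 0.257.

0.257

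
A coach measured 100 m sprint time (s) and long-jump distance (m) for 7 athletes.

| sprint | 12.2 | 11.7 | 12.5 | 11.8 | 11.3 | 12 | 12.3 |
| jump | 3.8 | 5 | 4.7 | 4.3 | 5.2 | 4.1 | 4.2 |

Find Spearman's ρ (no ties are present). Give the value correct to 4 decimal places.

Rank sprint: 5, 2, 7, 3, 1, 4, 6
Rank jump: 1, 6, 5, 4, 7, 2, 3
d = rank(sprint) − rank(jump): 4, -4, 2, -1, -6, 2, 3; Σd² = 86
ρ = 1 − 6Σd² / [n(n²−1)] = 1 − 6×86 / (7×48) = 1 − 516/336 ≈ -0.5357

-0.5357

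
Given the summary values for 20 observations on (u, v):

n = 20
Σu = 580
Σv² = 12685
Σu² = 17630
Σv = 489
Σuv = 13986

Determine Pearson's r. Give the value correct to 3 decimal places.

-0.254

r = (nΣuv − ΣuΣv) / √[(nΣu² − (Σu)²)(nΣv² − (Σv)²)]
Numerator: 20×13986 − 580×489 = -3900
Denominator: √[(352600 − 336400)(253700 − 239121)] = √[16200 × 14579] = 15368.1424
r = -3900 / 15368.1424 ≈ -0.254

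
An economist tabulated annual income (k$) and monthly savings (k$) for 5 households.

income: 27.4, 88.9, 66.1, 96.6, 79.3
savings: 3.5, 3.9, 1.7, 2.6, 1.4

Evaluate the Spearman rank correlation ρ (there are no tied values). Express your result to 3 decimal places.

0.100

Rank income: 1, 4, 2, 5, 3
Rank savings: 4, 5, 2, 3, 1
d = rank(income) − rank(savings): -3, -1, 0, 2, 2; Σd² = 18
ρ = 1 − 6Σd² / [n(n²−1)] = 1 − 6×18 / (5×24) = 1 − 108/120 ≈ 0.100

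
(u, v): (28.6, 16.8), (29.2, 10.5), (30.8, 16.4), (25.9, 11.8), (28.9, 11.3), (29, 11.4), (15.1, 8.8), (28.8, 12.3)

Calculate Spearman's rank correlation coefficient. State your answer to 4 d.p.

0.1429

Rank u: 3, 7, 8, 2, 5, 6, 1, 4
Rank v: 8, 2, 7, 5, 3, 4, 1, 6
d = rank(u) − rank(v): -5, 5, 1, -3, 2, 2, 0, -2; Σd² = 72
ρ = 1 − 6Σd² / [n(n²−1)] = 1 − 6×72 / (8×63) = 1 − 432/504 ≈ 0.1429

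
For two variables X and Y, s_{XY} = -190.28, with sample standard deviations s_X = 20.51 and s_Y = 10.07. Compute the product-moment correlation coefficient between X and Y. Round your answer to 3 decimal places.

-0.921

r = Cov(X,Y) / (s_X · s_Y) = -190.28 / (20.51 × 10.07)
  = -190.28 / 206.5357 ≈ -0.921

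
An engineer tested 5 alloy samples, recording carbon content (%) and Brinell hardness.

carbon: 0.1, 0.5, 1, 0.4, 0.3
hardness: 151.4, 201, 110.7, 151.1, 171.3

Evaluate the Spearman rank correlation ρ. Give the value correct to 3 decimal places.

Rank carbon: 1, 4, 5, 3, 2
Rank hardness: 3, 5, 1, 2, 4
d = rank(carbon) − rank(hardness): -2, -1, 4, 1, -2; Σd² = 26
ρ = 1 − 6Σd² / [n(n²−1)] = 1 − 6×26 / (5×24) = 1 − 156/120 ≈ -0.300

-0.300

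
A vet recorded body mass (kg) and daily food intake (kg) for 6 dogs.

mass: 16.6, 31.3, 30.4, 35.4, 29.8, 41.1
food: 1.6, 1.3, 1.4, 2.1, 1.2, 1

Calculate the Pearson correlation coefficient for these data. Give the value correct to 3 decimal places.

-0.230

n = 6, Σx = 184.6, Σy = 8.6, Σx² = 6009.82, Σy² = 13.06, Σxy = 261.01
nΣxy − ΣxΣy = 1566.06 − 1587.56 = -21.5
nΣx² − (Σx)² = 36058.92 − 34077.16 = 1981.76; nΣy² − (Σy)² = 78.36 − 73.96 = 4.4
r = -21.5 / √(1981.76 × 4.4) = -21.5 / 93.3796 ≈ -0.230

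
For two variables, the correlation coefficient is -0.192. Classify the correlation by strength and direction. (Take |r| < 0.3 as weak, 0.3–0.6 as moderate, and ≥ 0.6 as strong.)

r = -0.192 < 0 so the relationship is negative.
|r| = 0.192, which falls in the weak range.

weak negative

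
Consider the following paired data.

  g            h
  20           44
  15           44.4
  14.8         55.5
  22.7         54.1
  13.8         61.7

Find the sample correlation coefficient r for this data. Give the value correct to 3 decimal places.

-0.300

n = 5, Σg = 86.3, Σh = 259.7, Σg² = 1549.77, Σh² = 13721.31, Σgh = 4446.93
nΣgh − ΣgΣh = 22234.65 − 22412.11 = -177.46
nΣg² − (Σg)² = 7748.85 − 7447.69 = 301.16; nΣh² − (Σh)² = 68606.55 − 67444.09 = 1162.46
r = -177.46 / √(301.16 × 1162.46) = -177.46 / 591.6810 ≈ -0.300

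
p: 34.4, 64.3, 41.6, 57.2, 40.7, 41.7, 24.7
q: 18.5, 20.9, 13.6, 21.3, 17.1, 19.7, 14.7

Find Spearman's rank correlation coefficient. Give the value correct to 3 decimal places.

Rank p: 2, 7, 4, 6, 3, 5, 1
Rank q: 4, 6, 1, 7, 3, 5, 2
d = rank(p) − rank(q): -2, 1, 3, -1, 0, 0, -1; Σd² = 16
ρ = 1 − 6Σd² / [n(n²−1)] = 1 − 6×16 / (7×48) = 1 − 96/336 ≈ 0.714

0.714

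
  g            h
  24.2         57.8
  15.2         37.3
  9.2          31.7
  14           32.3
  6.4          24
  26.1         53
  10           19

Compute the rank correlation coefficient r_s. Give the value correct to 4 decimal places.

0.8571

Rank g: 6, 5, 2, 4, 1, 7, 3
Rank h: 7, 5, 3, 4, 2, 6, 1
d = rank(g) − rank(h): -1, 0, -1, 0, -1, 1, 2; Σd² = 8
ρ = 1 − 6Σd² / [n(n²−1)] = 1 − 6×8 / (7×48) = 1 − 48/336 ≈ 0.8571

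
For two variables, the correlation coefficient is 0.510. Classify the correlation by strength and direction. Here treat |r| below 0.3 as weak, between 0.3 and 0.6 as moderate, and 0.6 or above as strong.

moderate positive

r = 0.510 > 0 so the relationship is positive.
|r| = 0.510, which falls in the moderate range.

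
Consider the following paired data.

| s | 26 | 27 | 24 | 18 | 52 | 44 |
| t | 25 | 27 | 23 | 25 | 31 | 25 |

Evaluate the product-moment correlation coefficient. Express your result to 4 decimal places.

n = 6, Σs = 191, Σt = 156, Σs² = 6945, Σt² = 4094, Σst = 5093
nΣst − ΣsΣt = 30558 − 29796 = 762
nΣs² − (Σs)² = 41670 − 36481 = 5189; nΣt² − (Σt)² = 24564 − 24336 = 228
r = 762 / √(5189 × 228) = 762 / 1087.7003 ≈ 0.7006

0.7006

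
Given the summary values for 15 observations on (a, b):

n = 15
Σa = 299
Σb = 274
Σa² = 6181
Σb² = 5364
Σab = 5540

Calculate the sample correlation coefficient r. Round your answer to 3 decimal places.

r = (nΣab − ΣaΣb) / √[(nΣa² − (Σa)²)(nΣb² − (Σb)²)]
Numerator: 15×5540 − 299×274 = 1174
Denominator: √[(92715 − 89401)(80460 − 75076)] = √[3314 × 5384] = 4224.0473
r = 1174 / 4224.0473 ≈ 0.278

0.278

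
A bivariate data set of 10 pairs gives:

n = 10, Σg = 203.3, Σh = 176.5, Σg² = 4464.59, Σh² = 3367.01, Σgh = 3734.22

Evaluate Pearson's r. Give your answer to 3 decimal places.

0.505

r = (nΣgh − ΣgΣh) / √[(nΣg² − (Σg)²)(nΣh² − (Σh)²)]
Numerator: 10×3734.22 − 203.3×176.5 = 1459.75
Denominator: √[(44645.9 − 41330.89)(33670.1 − 31152.25)] = √[3315.01 × 2517.85] = 2889.0652
r = 1459.75 / 2889.0652 ≈ 0.505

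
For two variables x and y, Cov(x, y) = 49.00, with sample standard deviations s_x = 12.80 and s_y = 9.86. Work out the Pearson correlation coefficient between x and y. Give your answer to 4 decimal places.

0.3882

r = Cov(x,y) / (s_x · s_y) = 49.00 / (12.80 × 9.86)
  = 49.00 / 126.2080 ≈ 0.3882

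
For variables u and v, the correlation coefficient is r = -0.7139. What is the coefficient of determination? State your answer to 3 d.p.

0.510

r² = (-0.7139)² = 0.510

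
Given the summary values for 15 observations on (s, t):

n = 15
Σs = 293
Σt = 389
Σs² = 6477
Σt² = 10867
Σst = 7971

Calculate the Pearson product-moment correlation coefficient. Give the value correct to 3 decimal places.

r = (nΣst − ΣsΣt) / √[(nΣs² − (Σs)²)(nΣt² − (Σt)²)]
Numerator: 15×7971 − 293×389 = 5588
Denominator: √[(97155 − 85849)(163005 − 151321)] = √[11306 × 11684] = 11493.4461
r = 5588 / 11493.4461 ≈ 0.486

0.486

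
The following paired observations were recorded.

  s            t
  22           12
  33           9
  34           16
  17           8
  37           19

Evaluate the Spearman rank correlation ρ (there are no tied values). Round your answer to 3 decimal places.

Rank s: 2, 3, 4, 1, 5
Rank t: 3, 2, 4, 1, 5
d = rank(s) − rank(t): -1, 1, 0, 0, 0; Σd² = 2
ρ = 1 − 6Σd² / [n(n²−1)] = 1 − 6×2 / (5×24) = 1 − 12/120 ≈ 0.900

0.900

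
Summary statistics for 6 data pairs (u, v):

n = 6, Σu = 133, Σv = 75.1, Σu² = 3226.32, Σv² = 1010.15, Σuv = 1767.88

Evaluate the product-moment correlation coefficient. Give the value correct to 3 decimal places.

0.739

r = (nΣuv − ΣuΣv) / √[(nΣu² − (Σu)²)(nΣv² − (Σv)²)]
Numerator: 6×1767.88 − 133×75.1 = 618.98
Denominator: √[(19357.92 − 17689)(6060.9 − 5640.01)] = √[1668.92 × 420.89] = 838.1120
r = 618.98 / 838.1120 ≈ 0.739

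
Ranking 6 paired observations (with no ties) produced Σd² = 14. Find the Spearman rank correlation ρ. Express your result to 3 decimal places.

0.600

ρ = 1 − 6Σd² / [n(n²−1)] = 1 − 6×14 / (6×35)
  = 1 − 84/210 = 1 − 0.4000 ≈ 0.600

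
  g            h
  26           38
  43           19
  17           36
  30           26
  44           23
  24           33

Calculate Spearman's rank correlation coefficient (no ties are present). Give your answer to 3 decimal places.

-0.771

Rank g: 3, 5, 1, 4, 6, 2
Rank h: 6, 1, 5, 3, 2, 4
d = rank(g) − rank(h): -3, 4, -4, 1, 4, -2; Σd² = 62
ρ = 1 − 6Σd² / [n(n²−1)] = 1 − 6×62 / (6×35) = 1 − 372/210 ≈ -0.771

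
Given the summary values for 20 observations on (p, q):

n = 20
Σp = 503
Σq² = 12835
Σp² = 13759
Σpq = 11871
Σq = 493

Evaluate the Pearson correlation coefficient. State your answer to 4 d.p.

-0.6069

r = (nΣpq − ΣpΣq) / √[(nΣp² − (Σp)²)(nΣq² − (Σq)²)]
Numerator: 20×11871 − 503×493 = -10559
Denominator: √[(275180 − 253009)(256700 − 243049)] = √[22171 × 13651] = 17397.0205
r = -10559 / 17397.0205 ≈ -0.6069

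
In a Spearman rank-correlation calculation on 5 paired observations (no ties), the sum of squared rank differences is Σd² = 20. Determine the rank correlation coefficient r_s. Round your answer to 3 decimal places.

0.000

ρ = 1 − 6Σd² / [n(n²−1)] = 1 − 6×20 / (5×24)
  = 1 − 120/120 = 1 − 1.0000 ≈ 0.000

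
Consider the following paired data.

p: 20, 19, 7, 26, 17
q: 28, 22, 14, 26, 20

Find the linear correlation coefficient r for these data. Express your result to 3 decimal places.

0.886

n = 5, Σp = 89, Σq = 110, Σp² = 1775, Σq² = 2540, Σpq = 2092
nΣpq − ΣpΣq = 10460 − 9790 = 670
nΣp² − (Σp)² = 8875 − 7921 = 954; nΣq² − (Σq)² = 12700 − 12100 = 600
r = 670 / √(954 × 600) = 670 / 756.5712 ≈ 0.886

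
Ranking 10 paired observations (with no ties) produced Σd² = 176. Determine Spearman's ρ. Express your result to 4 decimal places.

ρ = 1 − 6Σd² / [n(n²−1)] = 1 − 6×176 / (10×99)
  = 1 − 1056/990 = 1 − 1.06667 ≈ -0.0667

-0.0667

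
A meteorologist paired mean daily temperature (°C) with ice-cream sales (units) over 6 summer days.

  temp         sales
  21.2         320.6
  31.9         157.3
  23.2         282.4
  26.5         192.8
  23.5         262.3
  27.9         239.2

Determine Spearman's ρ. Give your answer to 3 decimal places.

-0.943

Rank temp: 1, 6, 2, 4, 3, 5
Rank sales: 6, 1, 5, 2, 4, 3
d = rank(temp) − rank(sales): -5, 5, -3, 2, -1, 2; Σd² = 68
ρ = 1 − 6Σd² / [n(n²−1)] = 1 − 6×68 / (6×35) = 1 − 408/210 ≈ -0.943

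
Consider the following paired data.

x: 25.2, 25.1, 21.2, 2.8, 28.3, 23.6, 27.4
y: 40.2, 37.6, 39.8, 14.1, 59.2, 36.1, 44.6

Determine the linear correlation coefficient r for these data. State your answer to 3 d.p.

0.896

n = 7, Σx = 153.6, Σy = 271.6, Σx² = 3830.94, Σy² = 11609.66, Σxy = 6589.4
nΣxy − ΣxΣy = 46125.8 − 41717.76 = 4408.04
nΣx² − (Σx)² = 26816.58 − 23592.96 = 3223.62; nΣy² − (Σy)² = 81267.62 − 73766.56 = 7501.06
r = 4408.04 / √(3223.62 × 7501.06) = 4408.04 / 4917.3740 ≈ 0.896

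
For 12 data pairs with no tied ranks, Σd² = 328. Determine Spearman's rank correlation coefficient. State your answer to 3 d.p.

-0.147

ρ = 1 − 6Σd² / [n(n²−1)] = 1 − 6×328 / (12×143)
  = 1 − 1968/1716 = 1 − 1.1469 ≈ -0.147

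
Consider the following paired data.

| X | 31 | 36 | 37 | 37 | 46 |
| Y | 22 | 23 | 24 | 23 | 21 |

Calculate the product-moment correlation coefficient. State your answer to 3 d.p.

n = 5, ΣX = 187, ΣY = 113, ΣX² = 7111, ΣY² = 2559, ΣXY = 4215
nΣXY − ΣXΣY = 21075 − 21131 = -56
nΣX² − (ΣX)² = 35555 − 34969 = 586; nΣY² − (ΣY)² = 12795 − 12769 = 26
r = -56 / √(586 × 26) = -56 / 123.4342 ≈ -0.454

-0.454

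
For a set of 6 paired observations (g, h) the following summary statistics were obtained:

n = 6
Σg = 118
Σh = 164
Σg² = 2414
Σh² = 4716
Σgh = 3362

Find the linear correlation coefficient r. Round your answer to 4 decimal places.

r = (nΣgh − ΣgΣh) / √[(nΣg² − (Σg)²)(nΣh² − (Σh)²)]
Numerator: 6×3362 − 118×164 = 820
Denominator: √[(14484 − 13924)(28296 − 26896)] = √[560 × 1400] = 885.4377
r = 820 / 885.4377 ≈ 0.9261

0.9261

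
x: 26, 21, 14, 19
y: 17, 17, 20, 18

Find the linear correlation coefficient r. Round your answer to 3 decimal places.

n = 4, Σx = 80, Σy = 72, Σx² = 1674, Σy² = 1302, Σxy = 1421
nΣxy − ΣxΣy = 5684 − 5760 = -76
nΣx² − (Σx)² = 6696 − 6400 = 296; nΣy² − (Σy)² = 5208 − 5184 = 24
r = -76 / √(296 × 24) = -76 / 84.2852 ≈ -0.902

-0.902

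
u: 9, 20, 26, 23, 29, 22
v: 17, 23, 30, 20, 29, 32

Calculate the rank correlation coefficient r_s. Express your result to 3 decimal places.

0.486

Rank u: 1, 2, 5, 4, 6, 3
Rank v: 1, 3, 5, 2, 4, 6
d = rank(u) − rank(v): 0, -1, 0, 2, 2, -3; Σd² = 18
ρ = 1 − 6Σd² / [n(n²−1)] = 1 − 6×18 / (6×35) = 1 − 108/210 ≈ 0.486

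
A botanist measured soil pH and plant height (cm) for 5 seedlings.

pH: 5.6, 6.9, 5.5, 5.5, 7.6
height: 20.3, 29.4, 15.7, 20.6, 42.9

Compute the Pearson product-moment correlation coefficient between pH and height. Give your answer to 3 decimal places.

0.965

n = 5, Σx = 31.1, Σy = 128.9, Σx² = 197.23, Σy² = 3787.71, Σxy = 842.23
nΣxy − ΣxΣy = 4211.15 − 4008.79 = 202.36
nΣx² − (Σx)² = 986.15 − 967.21 = 18.94; nΣy² − (Σy)² = 18938.55 − 16615.21 = 2323.34
r = 202.36 / √(18.94 × 2323.34) = 202.36 / 209.7714 ≈ 0.965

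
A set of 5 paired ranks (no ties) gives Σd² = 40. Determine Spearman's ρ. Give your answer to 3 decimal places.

-1.000

ρ = 1 − 6Σd² / [n(n²−1)] = 1 − 6×40 / (5×24)
  = 1 − 240/120 = 1 − 2.0000 ≈ -1.000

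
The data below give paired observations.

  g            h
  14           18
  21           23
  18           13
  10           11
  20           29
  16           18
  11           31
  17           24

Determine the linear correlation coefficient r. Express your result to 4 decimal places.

0.2250

n = 8, Σg = 127, Σh = 167, Σg² = 2127, Σh² = 3845, Σgh = 2696
nΣgh − ΣgΣh = 21568 − 21209 = 359
nΣg² − (Σg)² = 17016 − 16129 = 887; nΣh² − (Σh)² = 30760 − 27889 = 2871
r = 359 / √(887 × 2871) = 359 / 1595.7998 ≈ 0.2250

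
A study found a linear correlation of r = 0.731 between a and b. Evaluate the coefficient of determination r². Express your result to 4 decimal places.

r² = (0.731)² = 0.5344

0.5344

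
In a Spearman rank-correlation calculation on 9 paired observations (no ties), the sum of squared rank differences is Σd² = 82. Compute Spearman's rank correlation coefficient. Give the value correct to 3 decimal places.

0.317

ρ = 1 − 6Σd² / [n(n²−1)] = 1 − 6×82 / (9×80)
  = 1 − 492/720 = 1 − 0.6833 ≈ 0.317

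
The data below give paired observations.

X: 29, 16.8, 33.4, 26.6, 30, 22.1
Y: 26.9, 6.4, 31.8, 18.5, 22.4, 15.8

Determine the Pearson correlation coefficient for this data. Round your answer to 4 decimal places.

0.9656

n = 6, ΣX = 157.9, ΣY = 121.8, ΣX² = 4334.77, ΣY² = 2869.46, ΣXY = 3463.02
nΣXY − ΣXΣY = 20778.12 − 19232.22 = 1545.9
nΣX² − (ΣX)² = 26008.62 − 24932.41 = 1076.21; nΣY² − (ΣY)² = 17216.76 − 14835.24 = 2381.52
r = 1545.9 / √(1076.21 × 2381.52) = 1545.9 / 1600.9421 ≈ 0.9656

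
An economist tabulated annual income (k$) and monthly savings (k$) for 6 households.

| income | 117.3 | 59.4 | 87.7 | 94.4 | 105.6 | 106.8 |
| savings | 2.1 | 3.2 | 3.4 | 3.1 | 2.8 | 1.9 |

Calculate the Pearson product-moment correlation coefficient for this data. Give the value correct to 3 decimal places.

-0.718

n = 6, Σx = 571.2, Σy = 16.5, Σx² = 56447.9, Σy² = 47.27, Σxy = 1525.83
nΣxy − ΣxΣy = 9154.98 − 9424.8 = -269.82
nΣx² − (Σx)² = 338687.4 − 326269.44 = 12417.96; nΣy² − (Σy)² = 283.62 − 272.25 = 11.37
r = -269.82 / √(12417.96 × 11.37) = -269.82 / 375.7555 ≈ -0.718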